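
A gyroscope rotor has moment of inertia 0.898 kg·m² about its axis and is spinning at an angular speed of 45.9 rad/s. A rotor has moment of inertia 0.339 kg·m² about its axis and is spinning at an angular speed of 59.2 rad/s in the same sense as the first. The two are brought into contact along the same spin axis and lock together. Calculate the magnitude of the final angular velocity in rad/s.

The coupling torques are internal; angular momentum about the shared axis is conserved.
Taking A's sense as positive: L = (0.8980)(45.9) + (0.3390)(59.2) = 61.29 kg·m²·rad/s.
Combined I = 0.8980 + 0.3390 = 1.237 kg·m².
ω_f = L / I = 61.29 / 1.237 = 49.54 rad/s.

|ω_f| ≈ 49.5 rad/s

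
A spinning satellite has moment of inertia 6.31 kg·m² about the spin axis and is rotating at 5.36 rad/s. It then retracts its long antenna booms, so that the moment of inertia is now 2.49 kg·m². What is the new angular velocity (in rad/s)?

No external torque acts about the spin axis, so angular momentum is conserved.
ω₂ = I₁ω₁ / I₂ = (6.310)(5.36 rad/s) / (2.490) = 13.58 rad/s.

ω₂ ≈ 13.6 rad/s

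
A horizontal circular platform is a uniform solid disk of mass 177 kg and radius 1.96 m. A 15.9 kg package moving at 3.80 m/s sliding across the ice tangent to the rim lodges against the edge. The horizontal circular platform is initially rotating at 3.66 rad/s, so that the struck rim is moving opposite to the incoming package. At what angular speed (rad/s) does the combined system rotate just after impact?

|ω_f| ≈ 2.81 rad/s

The axle reaction passes through the central axle and exerts no torque about it; angular momentum about the central axle is conserved through the impact.
I_p = ½(177)(1.96)² = 340.0 kg·m². Taking the sense of the package's angular momentum as positive, L_{package} = m v R = (15.9)(3.80)(1.96) = 118.4 kg·m²/s.
L_i = −I_p ω_p + m v R = −(340.0)(3.66) + 118.4 = -1126 kg·m²/s.
After sticking, I_f = I_p + m R² = 340.0 + (15.9)(1.96)² = 401.1 kg·m².
ω_f = L_i / I_f = -1126 / 401.1 = -2.807 rad/s.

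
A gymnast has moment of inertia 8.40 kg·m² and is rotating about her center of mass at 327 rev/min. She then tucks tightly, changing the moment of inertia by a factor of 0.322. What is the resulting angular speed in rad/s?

ω₂ ≈ 106 rad/s

Angular momentum about the spin axis is conserved since the torque about it is zero.
I₂ = 0.322 × 8.40 = 2.705 kg·m².
ω₂ = I₁ω₁ / I₂ = (8.400)(327 rpm) / (2.705) = 1016 rpm = 106.3 rad/s.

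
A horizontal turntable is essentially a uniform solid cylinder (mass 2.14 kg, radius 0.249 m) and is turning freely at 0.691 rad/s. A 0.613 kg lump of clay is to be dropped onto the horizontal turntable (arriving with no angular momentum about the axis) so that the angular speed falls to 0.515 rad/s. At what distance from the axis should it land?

The added mass arrives with no angular momentum about the axis, and any external torque about the axis is negligible, so the system's angular momentum is conserved.
I_p = ½(2.14)(0.249)² = 0.06634 kg·m².
I_p ω_i = (I_p + m r²) ω_f ⇒ m r² = I_p(ω_i/ω_f − 1) = 0.06634(0.691/0.515 − 1) = 0.02267 kg·m².
r = √(0.02267/0.613) = 0.1923 m.

r ≈ 0.192 m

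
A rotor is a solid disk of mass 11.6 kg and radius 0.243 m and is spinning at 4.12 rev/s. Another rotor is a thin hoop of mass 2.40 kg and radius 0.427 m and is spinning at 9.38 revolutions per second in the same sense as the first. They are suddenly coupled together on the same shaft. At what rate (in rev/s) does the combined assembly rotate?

|ω_f| ≈ 7.07 rev/s

The coupling torques are internal; angular momentum about the shared axis is conserved.
Moments of inertia: I_A = ½(11.6)(0.243)² = 0.3425 kg·m²; I_B = (2.40)(0.427)² = 0.4376 kg·m².
Taking A's sense as positive: L = (0.3425)(4.12) + (0.4376)(9.38) = 5.516 kg·m²·rev/s.
Combined I = 0.3425 + 0.4376 = 0.7801 kg·m².
ω_f = L / I = 5.516 / 0.7801 = 7.071 rev/s.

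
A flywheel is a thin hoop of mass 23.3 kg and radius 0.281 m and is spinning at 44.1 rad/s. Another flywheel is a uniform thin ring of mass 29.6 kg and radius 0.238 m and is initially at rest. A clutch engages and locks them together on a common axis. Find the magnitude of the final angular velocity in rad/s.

The coupling torques are internal; angular momentum about the shared axis is conserved.
Moments of inertia: I_A = (23.3)(0.281)² = 1.840 kg·m²; I_B = (29.6)(0.238)² = 1.677 kg·m².
Taking A's sense as positive: L = (1.840)(44.1) = 81.13 kg·m²·rad/s.
Combined I = 1.840 + 1.677 = 3.516 kg·m².
ω_f = L / I = 81.13 / 3.516 = 23.07 rad/s.

|ω_f| ≈ 23.1 rad/s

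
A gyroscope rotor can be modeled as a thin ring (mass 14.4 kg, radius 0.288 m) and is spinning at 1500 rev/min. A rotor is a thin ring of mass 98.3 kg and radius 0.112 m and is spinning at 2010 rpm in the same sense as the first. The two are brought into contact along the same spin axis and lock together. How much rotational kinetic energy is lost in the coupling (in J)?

The coupling torques are internal; angular momentum about the shared axis is conserved.
Moments of inertia: I_A = (14.4)(0.288)² = 1.194 kg·m²; I_B = (98.3)(0.112)² = 1.233 kg·m².
Taking A's sense as positive: L = (1.194)(1500) + (1.233)(2010) = 4270 kg·m²·rpm.
Combined I = 1.194 + 1.233 = 2.427 kg·m².
ω_f = L / I = 4270 / 2.427 = 1759 rpm.
KE_i = ½ΣIω² = 42050 J; KE_f = ½(2.427)(184.2)² = 41190 J.

ΔKE lost ≈ 865 J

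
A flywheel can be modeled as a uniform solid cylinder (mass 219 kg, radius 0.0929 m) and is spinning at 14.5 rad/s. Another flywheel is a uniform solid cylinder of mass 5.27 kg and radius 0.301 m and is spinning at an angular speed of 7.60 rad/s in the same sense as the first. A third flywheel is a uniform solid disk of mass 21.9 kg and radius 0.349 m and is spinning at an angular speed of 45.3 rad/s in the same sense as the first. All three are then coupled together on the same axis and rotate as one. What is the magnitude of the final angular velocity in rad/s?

|ω_f| ≈ 30.2 rad/s

No external torque acts about the common axis, so total angular momentum is conserved.
Moments of inertia: I_A = ½(219)(0.0929)² = 0.9450 kg·m²; I_B = ½(5.27)(0.301)² = 0.2387 kg·m²; I_C = ½(21.9)(0.349)² = 1.334 kg·m².
Taking A's sense as positive: L = (0.9450)(14.5) + (0.2387)(7.60) + (1.334)(45.3) = 75.93 kg·m²·rad/s.
Combined I = 0.9450 + 0.2387 + 1.334 = 2.517 kg·m².
ω_f = L / I = 75.93 / 2.517 = 30.16 rad/s.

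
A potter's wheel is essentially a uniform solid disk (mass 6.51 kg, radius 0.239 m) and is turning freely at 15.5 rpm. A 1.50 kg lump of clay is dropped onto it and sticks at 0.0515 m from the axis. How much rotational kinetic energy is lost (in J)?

The added mass arrives with no angular momentum about the axis, and any external torque about the axis is negligible, so the system's angular momentum is conserved.
I_p = ½(6.51)(0.239)² = 0.1859 kg·m².
Added inertia Σmr² = (1.50)(0.0515)² = 0.003978 kg·m²; I_f = 0.1859 + 0.003978 = 0.1899 kg·m².
ω_f = I_p ω_i / I_f = (0.1859)(15.5) / 0.1899 = 15.18 rpm.
KE_i = ½(0.1859)(1.623 rad/s)² = 0.2449 J; KE_f = ½(0.1899)(1.589)² = 0.2398 J.

energy lost ≈ 0.00513 J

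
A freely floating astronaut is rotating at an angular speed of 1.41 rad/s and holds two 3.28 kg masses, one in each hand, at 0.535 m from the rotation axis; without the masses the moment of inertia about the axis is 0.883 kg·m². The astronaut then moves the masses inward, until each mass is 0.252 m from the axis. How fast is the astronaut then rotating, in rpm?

ω₂ ≈ 28.6 rpm

No external torque acts about the spin axis, so angular momentum is conserved.
I₁ = 0.883 + 2(3.28)(0.535)² = 2.761 kg·m²; I₂ = 0.883 + 2(3.28)(0.252)² = 1.300 kg·m².
ω₂ = I₁ω₁ / I₂ = (2.761)(1.41 rad/s) / (1.300) = 2.995 rad/s = 28.60 rpm.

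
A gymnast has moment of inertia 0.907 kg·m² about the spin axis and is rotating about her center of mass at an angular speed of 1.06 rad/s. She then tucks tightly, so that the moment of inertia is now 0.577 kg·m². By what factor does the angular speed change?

No external torque acts about the spin axis, so angular momentum is conserved.
ω₂/ω₁ = I₁/I₂ = 0.9070 / 0.5770 = 1.572.

ω₂/ω₁ ≈ 1.57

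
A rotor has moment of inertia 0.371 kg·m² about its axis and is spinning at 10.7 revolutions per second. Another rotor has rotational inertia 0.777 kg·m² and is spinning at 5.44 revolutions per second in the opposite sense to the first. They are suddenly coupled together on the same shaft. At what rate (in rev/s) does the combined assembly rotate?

|ω_f| ≈ 0.224 rev/s

No external torque acts about the common axis, so total angular momentum is conserved.
Taking A's sense as positive: L = (0.3710)(10.7) − (0.7770)(5.44) = -0.2572 kg·m²·rev/s.
Combined I = 0.3710 + 0.7770 = 1.148 kg·m².
ω_f = L / I = -0.2572 / 1.148 = -0.2240 rev/s.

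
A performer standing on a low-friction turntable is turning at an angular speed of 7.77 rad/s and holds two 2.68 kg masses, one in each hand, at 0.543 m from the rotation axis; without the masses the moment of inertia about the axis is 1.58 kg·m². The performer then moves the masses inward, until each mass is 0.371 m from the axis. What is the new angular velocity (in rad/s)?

Angular momentum about the spin axis is conserved since the torque about it is zero.
I₁ = 1.58 + 2(2.68)(0.543)² = 3.160 kg·m²; I₂ = 1.58 + 2(2.68)(0.371)² = 2.318 kg·m².
ω₂ = I₁ω₁ / I₂ = (3.160)(7.77 rad/s) / (2.318) = 10.59 rad/s.

ω₂ ≈ 10.6 rad/s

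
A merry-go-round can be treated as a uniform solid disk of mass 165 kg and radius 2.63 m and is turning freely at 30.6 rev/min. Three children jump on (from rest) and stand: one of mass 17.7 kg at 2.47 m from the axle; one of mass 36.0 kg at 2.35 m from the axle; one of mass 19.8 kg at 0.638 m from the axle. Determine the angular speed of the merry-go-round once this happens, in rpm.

No external torque acts about the axle; L_before = L_after.
I_p = ½(165)(2.63)² = 570.6 kg·m².
Added inertia Σmr² = (17.7)(2.47)² + (36.0)(2.35)² + (19.8)(0.638)² = 314.9 kg·m²; I_f = 570.6 + 314.9 = 885.5 kg·m².
ω_f = I_p ω_i / I_f = (570.6)(30.6) / 885.5 = 19.72 rpm.

ω_f ≈ 19.7 rpm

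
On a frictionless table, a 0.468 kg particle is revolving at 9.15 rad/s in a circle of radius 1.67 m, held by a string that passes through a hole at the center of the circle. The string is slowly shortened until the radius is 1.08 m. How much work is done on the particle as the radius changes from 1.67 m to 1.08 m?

The constraining force is radial, so m r² ω about the center is conserved.
ω₂ = ω₁ (r₁/r₂)² = (9.15)(1.67/1.08)² = 21.88 rad/s.
W = ΔKE = ½m(v₂² − v₁²) = 76.00 J.

W ≈ 76.0 J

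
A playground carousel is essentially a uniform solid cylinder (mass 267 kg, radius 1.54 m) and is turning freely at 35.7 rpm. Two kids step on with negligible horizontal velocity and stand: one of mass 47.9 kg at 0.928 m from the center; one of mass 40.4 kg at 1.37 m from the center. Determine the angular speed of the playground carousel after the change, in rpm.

The added mass arrives with no angular momentum about the center, and any external torque about the center is negligible, so the system's angular momentum is conserved.
I_p = ½(267)(1.54)² = 316.6 kg·m².
Added inertia Σmr² = (47.9)(0.928)² + (40.4)(1.37)² = 117.1 kg·m²; I_f = 316.6 + 117.1 = 433.7 kg·m².
ω_f = I_p ω_i / I_f = (316.6)(35.7) / 433.7 = 26.06 rpm.

ω_f ≈ 26.1 rpm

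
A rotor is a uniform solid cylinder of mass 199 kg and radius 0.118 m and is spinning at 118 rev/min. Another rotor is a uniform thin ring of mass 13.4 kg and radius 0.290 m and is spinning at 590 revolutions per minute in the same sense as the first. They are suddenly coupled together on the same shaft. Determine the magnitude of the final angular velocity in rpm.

|ω_f| ≈ 330 rpm

The coupling torques are internal; angular momentum about the shared axis is conserved.
Moments of inertia: I_A = ½(199)(0.118)² = 1.385 kg·m²; I_B = (13.4)(0.290)² = 1.127 kg·m².
Taking A's sense as positive: L = (1.385)(118) + (1.127)(590) = 828.4 kg·m²·rpm.
Combined I = 1.385 + 1.127 = 2.512 kg·m².
ω_f = L / I = 828.4 / 2.512 = 329.7 rpm.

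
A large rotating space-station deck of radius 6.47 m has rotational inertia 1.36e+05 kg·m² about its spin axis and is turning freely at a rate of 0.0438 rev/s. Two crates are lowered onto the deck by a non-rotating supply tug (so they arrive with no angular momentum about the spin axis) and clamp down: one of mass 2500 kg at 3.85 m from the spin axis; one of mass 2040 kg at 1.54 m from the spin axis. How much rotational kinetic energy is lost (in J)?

energy lost ≈ 1210 J

No external torque acts about the spin axis; L_before = L_after.
Added inertia Σmr² = (2500)(3.85)² + (2040)(1.54)² = 41890 kg·m²; I_f = 1.360e+05 + 41890 = 1.779e+05 kg·m².
ω_f = I_p ω_i / I_f = (1.360e+05)(0.0438) / 1.779e+05 = 0.03349 rev/s.
KE_i = ½(1.360e+05)(0.2752 rad/s)² = 5150 J; KE_f = ½(1.779e+05)(0.2104)² = 3937 J.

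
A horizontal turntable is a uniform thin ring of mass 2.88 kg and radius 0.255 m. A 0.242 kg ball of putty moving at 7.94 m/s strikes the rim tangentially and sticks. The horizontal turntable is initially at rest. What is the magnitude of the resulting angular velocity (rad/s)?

|ω_f| ≈ 2.41 rad/s

About the axle the impulsive forces during the collision are internal, so angular momentum about that axis is conserved.
I_p = (2.88)(0.255)² = 0.1873 kg·m². Taking the sense of the ball of putty's angular momentum as positive, L_{ball} = m v R = (0.242)(7.94)(0.255) = 0.4900 kg·m²/s.
L_i = 0 + 0.4900 = 0.4900 kg·m²/s.
After sticking, I_f = I_p + m R² = 0.1873 + (0.242)(0.255)² = 0.2030 kg·m².
ω_f = L_i / I_f = 0.4900 / 0.2030 = 2.414 rad/s.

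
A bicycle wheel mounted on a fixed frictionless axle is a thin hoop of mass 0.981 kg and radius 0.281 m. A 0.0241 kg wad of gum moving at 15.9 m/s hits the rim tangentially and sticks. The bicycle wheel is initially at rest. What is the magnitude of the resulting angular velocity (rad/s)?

The axle reaction passes through the axle and exerts no torque about it; angular momentum about the axle is conserved through the impact.
I_p = (0.981)(0.281)² = 0.07746 kg·m². Taking the sense of the wad of gum's angular momentum as positive, L_{wad} = m v R = (0.0241)(15.9)(0.281) = 0.1077 kg·m²/s.
L_i = 0 + 0.1077 = 0.1077 kg·m²/s.
After sticking, I_f = I_p + m R² = 0.07746 + (0.0241)(0.281)² = 0.07936 kg·m².
ω_f = L_i / I_f = 0.1077 / 0.07936 = 1.357 rad/s.

|ω_f| ≈ 1.36 rad/s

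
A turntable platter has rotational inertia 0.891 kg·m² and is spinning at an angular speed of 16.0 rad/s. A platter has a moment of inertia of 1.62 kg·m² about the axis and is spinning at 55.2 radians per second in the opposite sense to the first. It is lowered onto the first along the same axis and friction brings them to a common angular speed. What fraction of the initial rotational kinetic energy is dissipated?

The coupling torques are internal; angular momentum about the shared axis is conserved.
Taking A's sense as positive: L = (0.8910)(16.0) − (1.620)(55.2) = -75.17 kg·m²·rad/s.
Combined I = 0.8910 + 1.620 = 2.511 kg·m².
ω_f = L / I = -75.17 / 2.511 = -29.94 rad/s.
KE_i = ½ΣIω² = 2582 J; KE_f = ½(2.511)(29.94)² = 1125 J.
Fraction dissipated = (KE_i − KE_f)/KE_i = 0.5643.

fraction ≈ 0.564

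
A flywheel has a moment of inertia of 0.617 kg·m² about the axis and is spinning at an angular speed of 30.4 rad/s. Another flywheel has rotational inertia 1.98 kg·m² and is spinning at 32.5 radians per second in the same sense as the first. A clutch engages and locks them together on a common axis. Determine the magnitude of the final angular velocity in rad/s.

|ω_f| ≈ 32.0 rad/s

The coupling torques are internal; angular momentum about the shared axis is conserved.
Taking A's sense as positive: L = (0.6170)(30.4) + (1.980)(32.5) = 83.11 kg·m²·rad/s.
Combined I = 0.6170 + 1.980 = 2.597 kg·m².
ω_f = L / I = 83.11 / 2.597 = 32.00 rad/s.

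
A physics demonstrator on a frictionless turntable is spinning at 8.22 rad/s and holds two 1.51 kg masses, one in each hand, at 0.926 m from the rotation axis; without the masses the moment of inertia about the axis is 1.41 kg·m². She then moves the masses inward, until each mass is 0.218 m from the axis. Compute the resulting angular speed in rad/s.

Angular momentum about the spin axis is conserved since the torque about it is zero.
I₁ = 1.41 + 2(1.51)(0.926)² = 4.000 kg·m²; I₂ = 1.41 + 2(1.51)(0.218)² = 1.554 kg·m².
ω₂ = I₁ω₁ / I₂ = (4.000)(8.22 rad/s) / (1.554) = 21.16 rad/s.

ω₂ ≈ 21.2 rad/s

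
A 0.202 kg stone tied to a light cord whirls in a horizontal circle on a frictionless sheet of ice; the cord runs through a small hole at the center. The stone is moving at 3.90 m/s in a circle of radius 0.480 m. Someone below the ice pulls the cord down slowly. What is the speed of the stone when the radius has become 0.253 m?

v₂ ≈ 7.40 m/s

The only horizontal force on the mass is along the cord (radial), so it exerts no torque about the hole and angular momentum m v r is conserved.
v₂ = v₁ r₁ / r₂ = (3.90)(0.480) / (0.253) = 7.399 m/s.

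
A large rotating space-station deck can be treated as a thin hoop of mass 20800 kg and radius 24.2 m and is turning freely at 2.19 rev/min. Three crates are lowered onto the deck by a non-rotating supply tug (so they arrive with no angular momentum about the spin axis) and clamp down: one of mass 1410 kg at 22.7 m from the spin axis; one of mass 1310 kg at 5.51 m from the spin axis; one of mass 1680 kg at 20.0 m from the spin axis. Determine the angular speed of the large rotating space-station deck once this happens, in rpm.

The added mass arrives with no angular momentum about the spin axis, and any external torque about the spin axis is negligible, so the system's angular momentum is conserved.
I_p = (20800)(24.2)² = 1.218e+07 kg·m².
Added inertia Σmr² = (1410)(22.7)² + (1310)(5.51)² + (1680)(20.0)² = 1.438e+06 kg·m²; I_f = 1.218e+07 + 1.438e+06 = 1.362e+07 kg·m².
ω_f = I_p ω_i / I_f = (1.218e+07)(2.19) / 1.362e+07 = 1.959 rpm.

ω_f ≈ 1.96 rpm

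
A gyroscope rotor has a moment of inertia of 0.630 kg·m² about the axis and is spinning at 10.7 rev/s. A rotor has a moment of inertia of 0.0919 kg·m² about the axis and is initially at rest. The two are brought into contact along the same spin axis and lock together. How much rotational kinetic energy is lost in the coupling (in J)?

The coupling torques are internal; angular momentum about the shared axis is conserved.
Taking A's sense as positive: L = (0.6300)(10.7) = 6.741 kg·m²·rev/s.
Combined I = 0.6300 + 0.09190 = 0.7219 kg·m².
ω_f = L / I = 6.741 / 0.7219 = 9.338 rev/s.
KE_i = ½ΣIω² = 1424 J; KE_f = ½(0.7219)(58.67)² = 1243 J.

ΔKE lost ≈ 181 J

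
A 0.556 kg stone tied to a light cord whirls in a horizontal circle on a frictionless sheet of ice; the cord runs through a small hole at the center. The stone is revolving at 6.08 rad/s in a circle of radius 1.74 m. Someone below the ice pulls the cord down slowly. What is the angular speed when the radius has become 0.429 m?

No torque about the axis ⇒ m r₁² ω₁ = m r₂² ω₂.
ω₂ = ω₁ (r₁/r₂)² = (6.08)(1.74/0.429)² = 100.0 rad/s.

ω₂ ≈ 100 rad/s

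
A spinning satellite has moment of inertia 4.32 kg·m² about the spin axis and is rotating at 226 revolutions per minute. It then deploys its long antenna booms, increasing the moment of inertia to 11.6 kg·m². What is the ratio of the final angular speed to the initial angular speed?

Angular momentum about the spin axis is conserved since the torque about it is zero.
ω₂/ω₁ = I₁/I₂ = 4.320 / 11.60 = 0.3724.

ω₂/ω₁ ≈ 0.372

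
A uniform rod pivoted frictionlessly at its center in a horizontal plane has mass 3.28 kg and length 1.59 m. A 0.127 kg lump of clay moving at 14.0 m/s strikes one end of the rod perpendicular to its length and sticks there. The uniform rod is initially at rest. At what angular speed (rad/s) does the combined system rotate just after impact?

The axle reaction passes through the pivot and exerts no torque about it; angular momentum about the pivot is conserved through the impact.
I_p = (1/12)(3.28)(1.59)² = 0.6910 kg·m². Taking the sense of the lump of clay's angular momentum as positive, L_{lump} = m v R = (0.127)(14.0)(1.59/2) = 1.414 kg·m²/s.
L_i = 0 + 1.414 = 1.414 kg·m²/s.
After sticking, I_f = I_p + m R² = 0.6910 + (0.127)(1.59/2)² = 0.7713 kg·m².
ω_f = L_i / I_f = 1.414 / 0.7713 = 1.833 rad/s.

|ω_f| ≈ 1.83 rad/s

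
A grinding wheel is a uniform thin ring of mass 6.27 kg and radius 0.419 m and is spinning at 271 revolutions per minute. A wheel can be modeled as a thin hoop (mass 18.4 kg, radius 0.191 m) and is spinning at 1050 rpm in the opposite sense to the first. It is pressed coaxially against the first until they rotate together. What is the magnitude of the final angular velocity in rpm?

|ω_f| ≈ 229 rpm

No external torque acts about the common axis, so total angular momentum is conserved.
Moments of inertia: I_A = (6.27)(0.419)² = 1.101 kg·m²; I_B = (18.4)(0.191)² = 0.6713 kg·m².
Taking A's sense as positive: L = (1.101)(271) − (0.6713)(1050) = -406.5 kg·m²·rpm.
Combined I = 1.101 + 0.6713 = 1.772 kg·m².
ω_f = L / I = -406.5 / 1.772 = -229.4 rpm.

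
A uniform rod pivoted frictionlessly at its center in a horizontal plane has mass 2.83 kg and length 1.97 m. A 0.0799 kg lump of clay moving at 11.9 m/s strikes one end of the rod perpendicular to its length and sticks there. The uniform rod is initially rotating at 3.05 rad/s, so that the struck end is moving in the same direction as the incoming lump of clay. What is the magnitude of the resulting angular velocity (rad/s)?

|ω_f| ≈ 3.76 rad/s

The axle reaction passes through the pivot and exerts no torque about it; angular momentum about the pivot is conserved through the impact.
I_p = (1/12)(2.83)(1.97)² = 0.9152 kg·m². Taking the sense of the lump of clay's angular momentum as positive, L_{lump} = m v R = (0.0799)(11.9)(1.97/2) = 0.9365 kg·m²/s.
L_i = +I_p ω_p + m v R = +(0.9152)(3.05) + 0.9365 = 3.728 kg·m²/s.
After sticking, I_f = I_p + m R² = 0.9152 + (0.0799)(1.97/2)² = 0.9928 kg·m².
ω_f = L_i / I_f = 3.728 / 0.9928 = 3.755 rad/s.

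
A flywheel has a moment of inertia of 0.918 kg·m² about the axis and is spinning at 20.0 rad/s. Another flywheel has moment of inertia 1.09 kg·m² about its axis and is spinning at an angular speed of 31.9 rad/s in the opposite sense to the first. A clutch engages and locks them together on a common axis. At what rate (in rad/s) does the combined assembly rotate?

|ω_f| ≈ 8.17 rad/s

The coupling torques are internal; angular momentum about the shared axis is conserved.
Taking A's sense as positive: L = (0.9180)(20.0) − (1.090)(31.9) = -16.41 kg·m²·rad/s.
Combined I = 0.9180 + 1.090 = 2.008 kg·m².
ω_f = L / I = -16.41 / 2.008 = -8.173 rad/s.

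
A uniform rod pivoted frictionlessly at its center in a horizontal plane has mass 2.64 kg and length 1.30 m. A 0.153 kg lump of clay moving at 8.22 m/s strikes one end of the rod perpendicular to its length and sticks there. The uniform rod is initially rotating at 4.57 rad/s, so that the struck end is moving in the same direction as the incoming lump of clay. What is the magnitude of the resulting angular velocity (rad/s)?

|ω_f| ≈ 5.77 rad/s

The axle reaction passes through the pivot and exerts no torque about it; angular momentum about the pivot is conserved through the impact.
I_p = (1/12)(2.64)(1.30)² = 0.3718 kg·m². Taking the sense of the lump of clay's angular momentum as positive, L_{lump} = m v R = (0.153)(8.22)(1.30/2) = 0.8175 kg·m²/s.
L_i = +I_p ω_p + m v R = +(0.3718)(4.57) + 0.8175 = 2.517 kg·m²/s.
After sticking, I_f = I_p + m R² = 0.3718 + (0.153)(1.30/2)² = 0.4364 kg·m².
ω_f = L_i / I_f = 2.517 / 0.4364 = 5.766 rad/s.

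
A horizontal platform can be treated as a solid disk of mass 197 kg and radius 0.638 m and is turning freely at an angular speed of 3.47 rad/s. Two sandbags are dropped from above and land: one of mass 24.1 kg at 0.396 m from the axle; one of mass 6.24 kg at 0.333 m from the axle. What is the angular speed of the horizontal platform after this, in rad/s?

The added mass arrives with no angular momentum about the axle, and any external torque about the axle is negligible, so the system's angular momentum is conserved.
I_p = ½(197)(0.638)² = 40.09 kg·m².
Added inertia Σmr² = (24.1)(0.396)² + (6.24)(0.333)² = 4.471 kg·m²; I_f = 40.09 + 4.471 = 44.57 kg·m².
ω_f = I_p ω_i / I_f = (40.09)(3.47) / 44.57 = 3.122 rad/s.

ω_f ≈ 3.12 rad/s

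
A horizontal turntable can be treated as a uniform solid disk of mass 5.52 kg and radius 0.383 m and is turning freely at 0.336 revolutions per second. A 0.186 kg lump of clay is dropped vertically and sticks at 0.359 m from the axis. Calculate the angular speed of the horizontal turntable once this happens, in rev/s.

ω_f ≈ 0.317 rev/s

The added mass arrives with no angular momentum about the axis, and any external torque about the axis is negligible, so the system's angular momentum is conserved.
I_p = ½(5.52)(0.383)² = 0.4049 kg·m².
Added inertia Σmr² = (0.186)(0.359)² = 0.02397 kg·m²; I_f = 0.4049 + 0.02397 = 0.4288 kg·m².
ω_f = I_p ω_i / I_f = (0.4049)(0.336) / 0.4288 = 0.3172 rev/s.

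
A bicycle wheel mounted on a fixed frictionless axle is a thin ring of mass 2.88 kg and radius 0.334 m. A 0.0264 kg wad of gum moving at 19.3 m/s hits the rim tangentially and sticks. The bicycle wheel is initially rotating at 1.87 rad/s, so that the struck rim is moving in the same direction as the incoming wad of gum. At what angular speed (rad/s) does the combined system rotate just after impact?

About the axle the impulsive forces during the collision are internal, so angular momentum about that axis is conserved.
I_p = (2.88)(0.334)² = 0.3213 kg·m². Taking the sense of the wad of gum's angular momentum as positive, L_{wad} = m v R = (0.0264)(19.3)(0.334) = 0.1702 kg·m²/s.
L_i = +I_p ω_p + m v R = +(0.3213)(1.87) + 0.1702 = 0.7710 kg·m²/s.
After sticking, I_f = I_p + m R² = 0.3213 + (0.0264)(0.334)² = 0.3242 kg·m².
ω_f = L_i / I_f = 0.7710 / 0.3242 = 2.378 rad/s.

|ω_f| ≈ 2.38 rad/s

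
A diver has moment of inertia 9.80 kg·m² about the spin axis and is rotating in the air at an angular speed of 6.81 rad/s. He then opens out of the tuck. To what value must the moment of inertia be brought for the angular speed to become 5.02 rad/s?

No external torque acts about the spin axis, so angular momentum is conserved.
I₂ = I₁ω₁ / ω₂ = (9.80)(6.81) / (5.02) = 13.29 kg·m².

I₂ ≈ 13.3 kg·m²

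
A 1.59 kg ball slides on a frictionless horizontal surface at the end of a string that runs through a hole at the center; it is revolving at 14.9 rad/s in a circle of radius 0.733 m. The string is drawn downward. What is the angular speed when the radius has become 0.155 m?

The constraining force is radial, so m r² ω about the center is conserved.
ω₂ = ω₁ (r₁/r₂)² = (14.9)(0.733/0.155)² = 333.2 rad/s.

ω₂ ≈ 333 rad/s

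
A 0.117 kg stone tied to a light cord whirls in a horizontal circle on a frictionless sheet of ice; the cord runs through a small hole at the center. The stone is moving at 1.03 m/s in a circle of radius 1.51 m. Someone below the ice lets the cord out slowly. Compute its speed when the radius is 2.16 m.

v₂ ≈ 0.720 m/s

The only horizontal force on the mass is along the cord (radial), so it exerts no torque about the hole and angular momentum m v r is conserved.
v₂ = v₁ r₁ / r₂ = (1.03)(1.51) / (2.16) = 0.7200 m/s.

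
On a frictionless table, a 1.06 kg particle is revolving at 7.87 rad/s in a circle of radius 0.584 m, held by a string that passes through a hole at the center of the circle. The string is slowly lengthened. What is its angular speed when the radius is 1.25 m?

ω₂ ≈ 1.72 rad/s

The constraining force is radial, so m r² ω about the center is conserved.
ω₂ = ω₁ (r₁/r₂)² = (7.87)(0.584/1.25)² = 1.718 rad/s.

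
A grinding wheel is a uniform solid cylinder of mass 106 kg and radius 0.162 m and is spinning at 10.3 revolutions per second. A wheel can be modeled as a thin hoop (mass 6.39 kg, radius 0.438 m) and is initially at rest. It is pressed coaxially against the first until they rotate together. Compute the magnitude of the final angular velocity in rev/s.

The coupling torques are internal; angular momentum about the shared axis is conserved.
Moments of inertia: I_A = ½(106)(0.162)² = 1.391 kg·m²; I_B = (6.39)(0.438)² = 1.226 kg·m².
Taking A's sense as positive: L = (1.391)(10.3) = 14.33 kg·m²·rev/s.
Combined I = 1.391 + 1.226 = 2.617 kg·m².
ω_f = L / I = 14.33 / 2.617 = 5.475 rev/s.

|ω_f| ≈ 5.47 rev/s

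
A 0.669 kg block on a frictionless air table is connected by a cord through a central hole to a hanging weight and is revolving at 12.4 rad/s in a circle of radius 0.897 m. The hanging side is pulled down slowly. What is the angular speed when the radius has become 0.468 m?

The constraining force is radial, so m r² ω about the center is conserved.
ω₂ = ω₁ (r₁/r₂)² = (12.4)(0.897/0.468)² = 45.55 rad/s.

ω₂ ≈ 45.6 rad/s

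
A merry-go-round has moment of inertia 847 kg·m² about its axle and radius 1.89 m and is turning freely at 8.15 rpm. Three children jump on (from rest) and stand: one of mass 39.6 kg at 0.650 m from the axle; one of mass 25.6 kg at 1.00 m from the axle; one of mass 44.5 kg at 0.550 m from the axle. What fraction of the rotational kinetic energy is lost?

No external torque acts about the axle; L_before = L_after.
Added inertia Σmr² = (39.6)(0.650)² + (25.6)(1.00)² + (44.5)(0.550)² = 55.79 kg·m²; I_f = 847.0 + 55.79 = 902.8 kg·m².
ω_f = I_p ω_i / I_f = (847.0)(8.15) / 902.8 = 7.646 rpm.
KE_i = ½(847.0)(0.8535 rad/s)² = 308.5 J; KE_f = ½(902.8)(0.8007)² = 289.4 J.
Fraction lost = 0.06180.

fraction ≈ 0.0618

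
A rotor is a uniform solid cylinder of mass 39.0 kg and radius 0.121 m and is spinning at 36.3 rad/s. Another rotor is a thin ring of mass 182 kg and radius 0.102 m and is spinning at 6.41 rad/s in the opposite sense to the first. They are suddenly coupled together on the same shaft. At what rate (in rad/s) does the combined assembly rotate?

No external torque acts about the common axis, so total angular momentum is conserved.
Moments of inertia: I_A = ½(39.0)(0.121)² = 0.2855 kg·m²; I_B = (182)(0.102)² = 1.894 kg·m².
Taking A's sense as positive: L = (0.2855)(36.3) − (1.894)(6.41) = -1.774 kg·m²·rad/s.
Combined I = 0.2855 + 1.894 = 2.179 kg·m².
ω_f = L / I = -1.774 / 2.179 = -0.8141 rad/s.

|ω_f| ≈ 0.814 rad/s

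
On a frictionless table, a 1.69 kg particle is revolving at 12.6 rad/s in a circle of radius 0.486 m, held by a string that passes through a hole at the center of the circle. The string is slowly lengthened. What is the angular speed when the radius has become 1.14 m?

ω₂ ≈ 2.29 rad/s

No torque about the axis ⇒ m r₁² ω₁ = m r₂² ω₂.
ω₂ = ω₁ (r₁/r₂)² = (12.6)(0.486/1.14)² = 2.290 rad/s.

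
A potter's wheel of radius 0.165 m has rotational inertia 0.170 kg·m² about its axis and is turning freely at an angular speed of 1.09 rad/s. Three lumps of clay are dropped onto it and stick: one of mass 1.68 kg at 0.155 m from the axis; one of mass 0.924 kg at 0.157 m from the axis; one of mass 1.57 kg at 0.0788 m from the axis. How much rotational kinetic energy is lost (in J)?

The added mass arrives with no angular momentum about the axis, and any external torque about the axis is negligible, so the system's angular momentum is conserved.
Added inertia Σmr² = (1.68)(0.155)² + (0.924)(0.157)² + (1.57)(0.0788)² = 0.07289 kg·m²; I_f = 0.1700 + 0.07289 = 0.2429 kg·m².
ω_f = I_p ω_i / I_f = (0.1700)(1.09) / 0.2429 = 0.7629 rad/s.
KE_i = ½(0.1700)(1.090 rad/s)² = 0.1010 J; KE_f = ½(0.2429)(0.7629)² = 0.07068 J.

energy lost ≈ 0.0303 J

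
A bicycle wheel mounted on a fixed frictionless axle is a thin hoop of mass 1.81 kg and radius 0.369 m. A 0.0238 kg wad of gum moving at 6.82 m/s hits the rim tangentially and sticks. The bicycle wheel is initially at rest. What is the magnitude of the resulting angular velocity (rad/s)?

The axle reaction passes through the axle and exerts no torque about it; angular momentum about the axle is conserved through the impact.
I_p = (1.81)(0.369)² = 0.2465 kg·m². Taking the sense of the wad of gum's angular momentum as positive, L_{wad} = m v R = (0.0238)(6.82)(0.369) = 0.05989 kg·m²/s.
L_i = 0 + 0.05989 = 0.05989 kg·m²/s.
After sticking, I_f = I_p + m R² = 0.2465 + (0.0238)(0.369)² = 0.2497 kg·m².
ω_f = L_i / I_f = 0.05989 / 0.2497 = 0.2399 rad/s.

|ω_f| ≈ 0.240 rad/s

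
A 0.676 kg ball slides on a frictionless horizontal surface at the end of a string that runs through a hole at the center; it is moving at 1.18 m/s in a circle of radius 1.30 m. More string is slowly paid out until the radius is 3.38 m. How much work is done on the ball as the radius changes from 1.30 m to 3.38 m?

Central (radial) force ⇒ zero torque about the center ⇒ m v r is constant.
v₂ = v₁ r₁ / r₂ = (1.18)(1.30) / (3.38) = 0.4538 m/s.
W = ΔKE = ½m(v₂² − v₁²) = -0.4010 J.

W ≈ -0.401 J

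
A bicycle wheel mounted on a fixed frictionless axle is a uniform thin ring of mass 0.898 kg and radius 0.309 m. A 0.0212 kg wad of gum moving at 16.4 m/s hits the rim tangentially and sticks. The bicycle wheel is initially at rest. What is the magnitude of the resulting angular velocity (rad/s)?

About the axle the impulsive forces during the collision are internal, so angular momentum about that axis is conserved.
I_p = (0.898)(0.309)² = 0.08574 kg·m². Taking the sense of the wad of gum's angular momentum as positive, L_{wad} = m v R = (0.0212)(16.4)(0.309) = 0.1074 kg·m²/s.
L_i = 0 + 0.1074 = 0.1074 kg·m²/s.
After sticking, I_f = I_p + m R² = 0.08574 + (0.0212)(0.309)² = 0.08777 kg·m².
ω_f = L_i / I_f = 0.1074 / 0.08777 = 1.224 rad/s.

|ω_f| ≈ 1.22 rad/s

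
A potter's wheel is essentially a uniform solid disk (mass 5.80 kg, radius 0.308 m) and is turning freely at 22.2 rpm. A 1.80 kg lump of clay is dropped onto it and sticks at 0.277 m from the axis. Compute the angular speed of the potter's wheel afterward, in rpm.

No external torque acts about the axis; L_before = L_after.
I_p = ½(5.80)(0.308)² = 0.2751 kg·m².
Added inertia Σmr² = (1.80)(0.277)² = 0.1381 kg·m²; I_f = 0.2751 + 0.1381 = 0.4132 kg·m².
ω_f = I_p ω_i / I_f = (0.2751)(22.2) / 0.4132 = 14.78 rpm.

ω_f ≈ 14.8 rpm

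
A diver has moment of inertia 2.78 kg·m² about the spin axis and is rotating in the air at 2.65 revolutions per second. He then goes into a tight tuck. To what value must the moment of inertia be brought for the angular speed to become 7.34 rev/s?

No external torque acts about the spin axis, so angular momentum is conserved.
I₂ = I₁ω₁ / ω₂ = (2.78)(2.65) / (7.34) = 1.004 kg·m².

I₂ ≈ 1.00 kg·m²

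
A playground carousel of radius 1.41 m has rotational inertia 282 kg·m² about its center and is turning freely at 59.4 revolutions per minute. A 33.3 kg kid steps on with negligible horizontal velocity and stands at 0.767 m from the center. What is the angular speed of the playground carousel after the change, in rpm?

The added mass arrives with no angular momentum about the center, and any external torque about the center is negligible, so the system's angular momentum is conserved.
Added inertia Σmr² = (33.3)(0.767)² = 19.59 kg·m²; I_f = 282.0 + 19.59 = 301.6 kg·m².
ω_f = I_p ω_i / I_f = (282.0)(59.4) / 301.6 = 55.54 rpm.

ω_f ≈ 55.5 rpm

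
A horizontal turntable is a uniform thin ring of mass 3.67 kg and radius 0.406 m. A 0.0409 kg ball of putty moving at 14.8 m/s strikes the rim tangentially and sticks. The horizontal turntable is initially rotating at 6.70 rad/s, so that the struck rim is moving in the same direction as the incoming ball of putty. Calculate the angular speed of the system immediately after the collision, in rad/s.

About the axle the impulsive forces during the collision are internal, so angular momentum about that axis is conserved.
I_p = (3.67)(0.406)² = 0.6049 kg·m². Taking the sense of the ball of putty's angular momentum as positive, L_{ball} = m v R = (0.0409)(14.8)(0.406) = 0.2458 kg·m²/s.
L_i = +I_p ω_p + m v R = +(0.6049)(6.70) + 0.2458 = 4.299 kg·m²/s.
After sticking, I_f = I_p + m R² = 0.6049 + (0.0409)(0.406)² = 0.6117 kg·m².
ω_f = L_i / I_f = 4.299 / 0.6117 = 7.028 rad/s.

|ω_f| ≈ 7.03 rad/s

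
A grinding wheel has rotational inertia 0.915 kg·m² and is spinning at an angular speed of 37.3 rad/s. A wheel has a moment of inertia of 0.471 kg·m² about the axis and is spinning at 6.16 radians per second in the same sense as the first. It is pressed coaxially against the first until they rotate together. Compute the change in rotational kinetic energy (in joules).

ΔKE ≈ -151 J

The coupling torques are internal; angular momentum about the shared axis is conserved.
Taking A's sense as positive: L = (0.9150)(37.3) + (0.4710)(6.16) = 37.03 kg·m²·rad/s.
Combined I = 0.9150 + 0.4710 = 1.386 kg·m².
ω_f = L / I = 37.03 / 1.386 = 26.72 rad/s.
KE_i = ½ΣIω² = 645.5 J; KE_f = ½(1.386)(26.72)² = 494.7 J.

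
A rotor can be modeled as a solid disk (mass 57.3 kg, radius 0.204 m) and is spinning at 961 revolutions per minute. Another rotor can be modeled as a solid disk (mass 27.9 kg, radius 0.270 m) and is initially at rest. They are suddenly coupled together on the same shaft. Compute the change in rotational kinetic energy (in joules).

ΔKE ≈ -2780 J

The coupling torques are internal; angular momentum about the shared axis is conserved.
Moments of inertia: I_A = ½(57.3)(0.204)² = 1.192 kg·m²; I_B = ½(27.9)(0.270)² = 1.017 kg·m².
Taking A's sense as positive: L = (1.192)(961) = 1146 kg·m²·rpm.
Combined I = 1.192 + 1.017 = 2.209 kg·m².
ω_f = L / I = 1146 / 2.209 = 518.6 rpm.
KE_i = ½ΣIω² = 6038 J; KE_f = ½(2.209)(54.31)² = 3258 J.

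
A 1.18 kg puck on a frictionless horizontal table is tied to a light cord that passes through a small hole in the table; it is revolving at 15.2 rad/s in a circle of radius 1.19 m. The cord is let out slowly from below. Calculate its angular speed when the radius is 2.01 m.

ω₂ ≈ 5.33 rad/s

The constraining force is radial, so m r² ω about the center is conserved.
ω₂ = ω₁ (r₁/r₂)² = (15.2)(1.19/2.01)² = 5.328 rad/s.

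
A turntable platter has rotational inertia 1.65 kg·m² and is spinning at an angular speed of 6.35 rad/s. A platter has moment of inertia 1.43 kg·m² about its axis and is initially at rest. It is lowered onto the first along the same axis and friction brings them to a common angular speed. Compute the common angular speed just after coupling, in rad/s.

The coupling torques are internal; angular momentum about the shared axis is conserved.
Taking A's sense as positive: L = (1.650)(6.35) = 10.48 kg·m²·rad/s.
Combined I = 1.650 + 1.430 = 3.080 kg·m².
ω_f = L / I = 10.48 / 3.080 = 3.402 rad/s.

|ω_f| ≈ 3.40 rad/s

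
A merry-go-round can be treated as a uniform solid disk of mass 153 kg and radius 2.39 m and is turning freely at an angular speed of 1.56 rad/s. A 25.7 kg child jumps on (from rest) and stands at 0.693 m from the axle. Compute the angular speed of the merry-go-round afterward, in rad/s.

ω_f ≈ 1.52 rad/s

The added mass arrives with no angular momentum about the axle, and any external torque about the axle is negligible, so the system's angular momentum is conserved.
I_p = ½(153)(2.39)² = 437.0 kg·m².
Added inertia Σmr² = (25.7)(0.693)² = 12.34 kg·m²; I_f = 437.0 + 12.34 = 449.3 kg·m².
ω_f = I_p ω_i / I_f = (437.0)(1.56) / 449.3 = 1.517 rad/s.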